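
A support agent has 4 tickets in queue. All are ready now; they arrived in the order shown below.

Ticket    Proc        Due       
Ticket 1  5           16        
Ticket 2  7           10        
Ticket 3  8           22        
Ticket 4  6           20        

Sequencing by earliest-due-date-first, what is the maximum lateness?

EDD (increasing due date): Ticket 2 Ticket 1 Ticket 4 Ticket 3.
Ticket 2: 0→7, due 10, lateness -3
Ticket 1: 7→12, due 16, lateness -4
Ticket 4: 12→18, due 20, lateness -2
Ticket 3: 18→26, due 22, lateness 4
Maximum = 4.

4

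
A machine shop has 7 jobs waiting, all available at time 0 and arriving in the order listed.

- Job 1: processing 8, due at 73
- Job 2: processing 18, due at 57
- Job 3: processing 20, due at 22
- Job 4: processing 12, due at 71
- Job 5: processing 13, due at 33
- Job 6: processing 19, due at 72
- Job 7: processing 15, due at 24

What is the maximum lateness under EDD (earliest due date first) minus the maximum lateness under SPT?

-51

EDD (increasing due date): Job 3 Job 7 Job 5 Job 2 Job 4 Job 6 Job 1.
Job 3: 0→20, due 22, lateness -2
Job 7: 20→35, due 24, lateness 11
Job 5: 35→48, due 33, lateness 15
Job 2: 48→66, due 57, lateness 9
Job 4: 66→78, due 71, lateness 7
Job 6: 78→97, due 72, lateness 25
Job 1: 97→105, due 73, lateness 32
Maximum = 32.
SPT (increasing processing time): Job 1 Job 4 Job 5 Job 7 Job 2 Job 6 Job 3.
Job 1: 0→8, due 73, lateness -65
Job 4: 8→20, due 71, lateness -51
Job 5: 20→33, due 33, lateness 0
Job 7: 33→48, due 24, lateness 24
Job 2: 48→66, due 57, lateness 9
Job 6: 66→85, due 72, lateness 13
Job 3: 85→105, due 22, lateness 83
Maximum = 83.
Difference = 32 − 83 = -51.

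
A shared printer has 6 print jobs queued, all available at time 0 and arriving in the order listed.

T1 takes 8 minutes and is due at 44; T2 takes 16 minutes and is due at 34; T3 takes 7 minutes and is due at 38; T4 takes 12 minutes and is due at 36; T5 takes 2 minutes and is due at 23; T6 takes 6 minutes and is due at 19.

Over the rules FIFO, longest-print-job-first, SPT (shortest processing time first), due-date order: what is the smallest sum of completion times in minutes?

134

FIFO (arrival order): T1 T2 T3 T4 T5 T6.
T1: 0→8
T2: 8→24
T3: 24→31
T4: 31→43
T5: 43→45
T6: 45→51
Sum = 8+24+31+43+45+51 = 202.
LPT (decreasing processing time): T2 T4 T1 T3 T6 T5.
T2: 0→16
T4: 16→28
T1: 28→36
T3: 36→43
T6: 43→49
T5: 49→51
Sum = 16+28+36+43+49+51 = 223.
SPT (increasing processing time): T5 T6 T3 T1 T4 T2.
T5: 0→2
T6: 2→8
T3: 8→15
T1: 15→23
T4: 23→35
T2: 35→51
Sum = 2+8+15+23+35+51 = 134.
EDD (increasing due date): T6 T5 T2 T4 T3 T1.
T6: 0→6
T5: 6→8
T2: 8→24
T4: 24→36
T3: 36→43
T1: 43→51
Sum = 6+8+24+36+43+51 = 168.
FIFO 202, LPT 223, SPT 134, EDD 168 → minimum 134.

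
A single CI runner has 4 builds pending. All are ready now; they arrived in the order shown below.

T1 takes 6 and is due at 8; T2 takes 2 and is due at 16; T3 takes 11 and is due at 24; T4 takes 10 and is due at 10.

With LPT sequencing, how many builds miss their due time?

3

LPT (decreasing processing time): T3 T4 T1 T2.
T3: 0→11, due 24, tardiness 0
T4: 11→21, due 10, tardiness 11
T1: 21→27, due 8, tardiness 19
T2: 27→29, due 16, tardiness 13
Late builds: 3.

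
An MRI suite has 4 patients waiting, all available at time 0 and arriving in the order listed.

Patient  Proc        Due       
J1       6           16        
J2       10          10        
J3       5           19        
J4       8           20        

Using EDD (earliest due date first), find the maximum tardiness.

EDD (increasing due date): J2 J1 J3 J4.
J2: 0→10, due 10, tardiness 0
J1: 10→16, due 16, tardiness 0
J3: 16→21, due 19, tardiness 2
J4: 21→29, due 20, tardiness 9
Maximum = 9.

9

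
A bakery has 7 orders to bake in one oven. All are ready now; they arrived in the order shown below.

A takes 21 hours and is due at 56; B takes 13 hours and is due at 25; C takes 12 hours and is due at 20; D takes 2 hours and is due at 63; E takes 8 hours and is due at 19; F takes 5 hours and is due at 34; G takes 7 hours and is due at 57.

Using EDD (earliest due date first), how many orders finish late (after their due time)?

EDD (increasing due date): E C B F A G D.
E: 0→8, due 19, tardiness 0
C: 8→20, due 20, tardiness 0
B: 20→33, due 25, tardiness 8
F: 33→38, due 34, tardiness 4
A: 38→59, due 56, tardiness 3
G: 59→66, due 57, tardiness 9
D: 66→68, due 63, tardiness 5
Late orders: 5.

5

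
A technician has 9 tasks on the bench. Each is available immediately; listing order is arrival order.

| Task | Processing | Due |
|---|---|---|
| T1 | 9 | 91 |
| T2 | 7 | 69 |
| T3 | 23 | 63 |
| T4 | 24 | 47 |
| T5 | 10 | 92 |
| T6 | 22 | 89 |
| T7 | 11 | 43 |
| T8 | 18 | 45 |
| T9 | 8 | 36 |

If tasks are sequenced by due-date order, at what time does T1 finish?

122

EDD (increasing due date): T9 T7 T8 T4 T3 T2 T6 T1 T5.
T9: 0→8
T7: 8→19
T8: 19→37
T4: 37→61
T3: 61→84
T2: 84→91
T6: 91→113
T1: 113→122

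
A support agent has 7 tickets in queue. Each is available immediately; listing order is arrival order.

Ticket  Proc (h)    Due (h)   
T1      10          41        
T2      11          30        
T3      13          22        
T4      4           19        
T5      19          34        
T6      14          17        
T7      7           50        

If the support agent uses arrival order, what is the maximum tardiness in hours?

FIFO (arrival order): T1 T2 T3 T4 T5 T6 T7.
T1: 0→10, due 41, tardiness 0
T2: 10→21, due 30, tardiness 0
T3: 21→34, due 22, tardiness 12
T4: 34→38, due 19, tardiness 19
T5: 38→57, due 34, tardiness 23
T6: 57→71, due 17, tardiness 54
T7: 71→78, due 50, tardiness 28
Maximum = 54.

54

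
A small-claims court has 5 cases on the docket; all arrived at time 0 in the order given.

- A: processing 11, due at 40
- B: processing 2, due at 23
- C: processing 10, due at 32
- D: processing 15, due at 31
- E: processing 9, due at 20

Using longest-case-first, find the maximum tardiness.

25

LPT (decreasing processing time): D A C E B.
D: 0→15, due 31, tardiness 0
A: 15→26, due 40, tardiness 0
C: 26→36, due 32, tardiness 4
E: 36→45, due 20, tardiness 25
B: 45→47, due 23, tardiness 24
Maximum = 25.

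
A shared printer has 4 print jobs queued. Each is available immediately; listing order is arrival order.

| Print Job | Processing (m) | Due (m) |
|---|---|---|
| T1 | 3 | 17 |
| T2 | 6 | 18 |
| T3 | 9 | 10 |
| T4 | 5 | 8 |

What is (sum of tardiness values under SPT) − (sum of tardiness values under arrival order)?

SPT (increasing processing time): T1 T4 T2 T3.
T1: 0→3, due 17, tardiness 0
T4: 3→8, due 8, tardiness 0
T2: 8→14, due 18, tardiness 0
T3: 14→23, due 10, tardiness 13
Sum = 0+0+0+13 = 13.
FIFO (arrival order): T1 T2 T3 T4.
T1: 0→3, due 17, tardiness 0
T2: 3→9, due 18, tardiness 0
T3: 9→18, due 10, tardiness 8
T4: 18→23, due 8, tardiness 15
Sum = 0+0+8+15 = 23.
Difference = 13 − 23 = -10.

-10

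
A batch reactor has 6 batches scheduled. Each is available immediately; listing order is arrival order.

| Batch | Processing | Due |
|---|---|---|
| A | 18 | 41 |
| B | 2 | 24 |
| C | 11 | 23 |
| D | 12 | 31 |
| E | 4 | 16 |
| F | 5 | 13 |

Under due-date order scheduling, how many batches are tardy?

EDD (increasing due date): F E C B D A.
F: 0→5, due 13, tardiness 0
E: 5→9, due 16, tardiness 0
C: 9→20, due 23, tardiness 0
B: 20→22, due 24, tardiness 0
D: 22→34, due 31, tardiness 3
A: 34→52, due 41, tardiness 11
Late batches: 2.

2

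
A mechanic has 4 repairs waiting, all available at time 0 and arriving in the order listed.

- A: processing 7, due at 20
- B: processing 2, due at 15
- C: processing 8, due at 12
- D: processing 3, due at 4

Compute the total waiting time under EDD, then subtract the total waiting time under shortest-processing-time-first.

8

EDD (increasing due date): D C B A.
D: waits 0, runs 0→3
C: waits 3, runs 3→11
B: waits 11, runs 11→13
A: waits 13, runs 13→20
Sum = 0+3+11+13 = 27.
SPT (increasing processing time): B D A C.
B: waits 0, runs 0→2
D: waits 2, runs 2→5
A: waits 5, runs 5→12
C: waits 12, runs 12→20
Sum = 0+2+5+12 = 19.
Difference = 27 − 19 = 8.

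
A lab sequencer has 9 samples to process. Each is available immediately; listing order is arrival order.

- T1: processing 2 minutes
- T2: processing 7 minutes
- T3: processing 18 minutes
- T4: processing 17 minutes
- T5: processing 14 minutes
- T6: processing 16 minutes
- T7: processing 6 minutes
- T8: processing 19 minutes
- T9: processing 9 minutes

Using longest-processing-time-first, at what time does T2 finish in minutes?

LPT (decreasing processing time): T8 T3 T4 T6 T5 T9 T2 T7 T1.
T8: 0→19
T3: 19→37
T4: 37→54
T6: 54→70
T5: 70→84
T9: 84→93
T2: 93→100

100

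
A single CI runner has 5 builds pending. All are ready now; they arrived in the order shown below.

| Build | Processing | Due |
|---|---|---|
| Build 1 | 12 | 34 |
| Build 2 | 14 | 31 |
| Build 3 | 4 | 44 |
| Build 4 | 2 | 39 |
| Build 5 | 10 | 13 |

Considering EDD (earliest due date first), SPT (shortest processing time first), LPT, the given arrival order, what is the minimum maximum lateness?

EDD (increasing due date): Build 5 Build 2 Build 1 Build 4 Build 3.
Build 5: 0→10, due 13, lateness -3
Build 2: 10→24, due 31, lateness -7
Build 1: 24→36, due 34, lateness 2
Build 4: 36→38, due 39, lateness -1
Build 3: 38→42, due 44, lateness -2
Maximum = 2.
SPT (increasing processing time): Build 4 Build 3 Build 5 Build 1 Build 2.
Build 4: 0→2, due 39, lateness -37
Build 3: 2→6, due 44, lateness -38
Build 5: 6→16, due 13, lateness 3
Build 1: 16→28, due 34, lateness -6
Build 2: 28→42, due 31, lateness 11
Maximum = 11.
LPT (decreasing processing time): Build 2 Build 1 Build 5 Build 3 Build 4.
Build 2: 0→14, due 31, lateness -17
Build 1: 14→26, due 34, lateness -8
Build 5: 26→36, due 13, lateness 23
Build 3: 36→40, due 44, lateness -4
Build 4: 40→42, due 39, lateness 3
Maximum = 23.
FIFO (arrival order): Build 1 Build 2 Build 3 Build 4 Build 5.
Build 1: 0→12, due 34, lateness -22
Build 2: 12→26, due 31, lateness -5
Build 3: 26→30, due 44, lateness -14
Build 4: 30→32, due 39, lateness -7
Build 5: 32→42, due 13, lateness 29
Maximum = 29.
EDD 2, SPT 11, LPT 23, FIFO 29 → minimum 2.

2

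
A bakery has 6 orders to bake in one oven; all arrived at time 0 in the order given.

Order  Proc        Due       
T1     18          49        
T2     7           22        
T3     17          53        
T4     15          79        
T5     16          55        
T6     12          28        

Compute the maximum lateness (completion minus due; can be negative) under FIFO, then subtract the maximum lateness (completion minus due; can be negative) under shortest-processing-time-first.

FIFO (arrival order): T1 T2 T3 T4 T5 T6.
T1: 0→18, due 49, lateness -31
T2: 18→25, due 22, lateness 3
T3: 25→42, due 53, lateness -11
T4: 42→57, due 79, lateness -22
T5: 57→73, due 55, lateness 18
T6: 73→85, due 28, lateness 57
Maximum = 57.
SPT (increasing processing time): T2 T6 T4 T5 T3 T1.
T2: 0→7, due 22, lateness -15
T6: 7→19, due 28, lateness -9
T4: 19→34, due 79, lateness -45
T5: 34→50, due 55, lateness -5
T3: 50→67, due 53, lateness 14
T1: 67→85, due 49, lateness 36
Maximum = 36.
Difference = 57 − 36 = 21.

21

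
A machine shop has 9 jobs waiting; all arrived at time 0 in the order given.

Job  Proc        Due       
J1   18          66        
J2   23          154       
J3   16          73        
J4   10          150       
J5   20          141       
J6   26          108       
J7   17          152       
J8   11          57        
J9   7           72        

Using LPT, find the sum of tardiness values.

LPT (decreasing processing time): J6 J2 J5 J1 J7 J3 J8 J4 J9.
J6: 0→26, due 108, tardiness 0
J2: 26→49, due 154, tardiness 0
J5: 49→69, due 141, tardiness 0
J1: 69→87, due 66, tardiness 21
J7: 87→104, due 152, tardiness 0
J3: 104→120, due 73, tardiness 47
J8: 120→131, due 57, tardiness 74
J4: 131→141, due 150, tardiness 0
J9: 141→148, due 72, tardiness 76
Sum = 0+0+0+21+0+47+74+0+76 = 218.

218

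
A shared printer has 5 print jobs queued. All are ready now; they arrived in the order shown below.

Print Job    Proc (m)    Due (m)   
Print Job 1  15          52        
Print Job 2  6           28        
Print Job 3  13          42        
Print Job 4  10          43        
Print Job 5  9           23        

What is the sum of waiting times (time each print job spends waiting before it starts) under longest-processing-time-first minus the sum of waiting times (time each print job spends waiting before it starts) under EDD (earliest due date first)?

LPT (decreasing processing time): Print Job 1 Print Job 3 Print Job 4 Print Job 5 Print Job 2.
Print Job 1: waits 0, runs 0→15
Print Job 3: waits 15, runs 15→28
Print Job 4: waits 28, runs 28→38
Print Job 5: waits 38, runs 38→47
Print Job 2: waits 47, runs 47→53
Sum = 0+15+28+38+47 = 128.
EDD (increasing due date): Print Job 5 Print Job 2 Print Job 3 Print Job 4 Print Job 1.
Print Job 5: waits 0, runs 0→9
Print Job 2: waits 9, runs 9→15
Print Job 3: waits 15, runs 15→28
Print Job 4: waits 28, runs 28→38
Print Job 1: waits 38, runs 38→53
Sum = 0+9+15+28+38 = 90.
Difference = 128 − 90 = 38.

38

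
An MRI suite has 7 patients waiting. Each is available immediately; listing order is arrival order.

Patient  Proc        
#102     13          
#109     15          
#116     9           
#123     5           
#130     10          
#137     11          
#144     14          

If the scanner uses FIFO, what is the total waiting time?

235

FIFO (arrival order): #102 #109 #116 #123 #130 #137 #144.
#102: waits 0, runs 0→13
#109: waits 13, runs 13→28
#116: waits 28, runs 28→37
#123: waits 37, runs 37→42
#130: waits 42, runs 42→52
#137: waits 52, runs 52→63
#144: waits 63, runs 63→77
Sum = 0+13+28+37+42+52+63 = 235.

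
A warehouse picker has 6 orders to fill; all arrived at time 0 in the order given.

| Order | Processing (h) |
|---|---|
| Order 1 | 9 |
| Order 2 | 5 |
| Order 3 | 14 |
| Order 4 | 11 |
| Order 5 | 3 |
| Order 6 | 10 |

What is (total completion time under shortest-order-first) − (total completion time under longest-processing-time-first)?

SPT (increasing processing time): Order 5 Order 2 Order 1 Order 6 Order 4 Order 3.
Order 5: 0→3
Order 2: 3→8
Order 1: 8→17
Order 6: 17→27
Order 4: 27→38
Order 3: 38→52
Sum = 3+8+17+27+38+52 = 145.
LPT (decreasing processing time): Order 3 Order 4 Order 6 Order 1 Order 2 Order 5.
Order 3: 0→14
Order 4: 14→25
Order 6: 25→35
Order 1: 35→44
Order 2: 44→49
Order 5: 49→52
Sum = 14+25+35+44+49+52 = 219.
Difference = 145 − 219 = -74.

-74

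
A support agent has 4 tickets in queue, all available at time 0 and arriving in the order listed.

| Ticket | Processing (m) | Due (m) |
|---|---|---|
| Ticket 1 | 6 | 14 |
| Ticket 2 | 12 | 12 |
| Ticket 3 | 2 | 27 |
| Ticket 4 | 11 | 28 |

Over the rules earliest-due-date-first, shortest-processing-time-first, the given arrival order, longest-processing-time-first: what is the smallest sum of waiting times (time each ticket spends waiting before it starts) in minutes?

EDD (increasing due date): Ticket 2 Ticket 1 Ticket 3 Ticket 4.
Ticket 2: waits 0, runs 0→12
Ticket 1: waits 12, runs 12→18
Ticket 3: waits 18, runs 18→20
Ticket 4: waits 20, runs 20→31
Sum = 0+12+18+20 = 50.
SPT (increasing processing time): Ticket 3 Ticket 1 Ticket 4 Ticket 2.
Ticket 3: waits 0, runs 0→2
Ticket 1: waits 2, runs 2→8
Ticket 4: waits 8, runs 8→19
Ticket 2: waits 19, runs 19→31
Sum = 0+2+8+19 = 29.
FIFO (arrival order): Ticket 1 Ticket 2 Ticket 3 Ticket 4.
Ticket 1: waits 0, runs 0→6
Ticket 2: waits 6, runs 6→18
Ticket 3: waits 18, runs 18→20
Ticket 4: waits 20, runs 20→31
Sum = 0+6+18+20 = 44.
LPT (decreasing processing time): Ticket 2 Ticket 4 Ticket 1 Ticket 3.
Ticket 2: waits 0, runs 0→12
Ticket 4: waits 12, runs 12→23
Ticket 1: waits 23, runs 23→29
Ticket 3: waits 29, runs 29→31
Sum = 0+12+23+29 = 64.
EDD 50, SPT 29, FIFO 44, LPT 64 → minimum 29.

29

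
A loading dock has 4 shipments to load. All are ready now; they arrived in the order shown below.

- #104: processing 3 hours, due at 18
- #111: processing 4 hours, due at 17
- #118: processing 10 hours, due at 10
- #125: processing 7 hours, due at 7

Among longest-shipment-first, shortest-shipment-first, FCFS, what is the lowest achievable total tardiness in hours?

20

LPT (decreasing processing time): #118 #125 #111 #104.
#118: 0→10, due 10, tardiness 0
#125: 10→17, due 7, tardiness 10
#111: 17→21, due 17, tardiness 4
#104: 21→24, due 18, tardiness 6
Sum = 0+10+4+6 = 20.
SPT (increasing processing time): #104 #111 #125 #118.
#104: 0→3, due 18, tardiness 0
#111: 3→7, due 17, tardiness 0
#125: 7→14, due 7, tardiness 7
#118: 14→24, due 10, tardiness 14
Sum = 0+0+7+14 = 21.
FIFO (arrival order): #104 #111 #118 #125.
#104: 0→3, due 18, tardiness 0
#111: 3→7, due 17, tardiness 0
#118: 7→17, due 10, tardiness 7
#125: 17→24, due 7, tardiness 17
Sum = 0+0+7+17 = 24.
LPT 20, SPT 21, FIFO 24 → minimum 20.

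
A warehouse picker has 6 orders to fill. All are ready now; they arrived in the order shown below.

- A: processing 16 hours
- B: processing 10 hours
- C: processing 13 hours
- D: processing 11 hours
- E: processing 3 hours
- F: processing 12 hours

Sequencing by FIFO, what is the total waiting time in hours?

184

FIFO (arrival order): A B C D E F.
A: waits 0, runs 0→16
B: waits 16, runs 16→26
C: waits 26, runs 26→39
D: waits 39, runs 39→50
E: waits 50, runs 50→53
F: waits 53, runs 53→65
Sum = 0+16+26+39+50+53 = 184.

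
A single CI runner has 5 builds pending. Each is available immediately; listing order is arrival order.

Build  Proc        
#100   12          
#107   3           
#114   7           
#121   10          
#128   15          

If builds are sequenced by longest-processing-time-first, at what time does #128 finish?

LPT (decreasing processing time): #128 #100 #121 #114 #107.
#128: 0→15

15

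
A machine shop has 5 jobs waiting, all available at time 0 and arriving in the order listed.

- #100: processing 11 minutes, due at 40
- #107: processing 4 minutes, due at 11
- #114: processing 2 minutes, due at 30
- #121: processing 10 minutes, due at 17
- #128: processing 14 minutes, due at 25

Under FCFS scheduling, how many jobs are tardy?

FIFO (arrival order): #100 #107 #114 #121 #128.
#100: 0→11, due 40, tardiness 0
#107: 11→15, due 11, tardiness 4
#114: 15→17, due 30, tardiness 0
#121: 17→27, due 17, tardiness 10
#128: 27→41, due 25, tardiness 16
Late jobs: 3.

3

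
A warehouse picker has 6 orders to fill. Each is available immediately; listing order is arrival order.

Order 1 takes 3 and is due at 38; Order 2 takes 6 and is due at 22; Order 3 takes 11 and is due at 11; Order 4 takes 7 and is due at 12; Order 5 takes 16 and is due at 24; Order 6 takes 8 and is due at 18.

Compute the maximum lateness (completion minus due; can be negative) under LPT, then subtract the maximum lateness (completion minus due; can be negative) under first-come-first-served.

LPT (decreasing processing time): Order 5 Order 3 Order 6 Order 4 Order 2 Order 1.
Order 5: 0→16, due 24, lateness -8
Order 3: 16→27, due 11, lateness 16
Order 6: 27→35, due 18, lateness 17
Order 4: 35→42, due 12, lateness 30
Order 2: 42→48, due 22, lateness 26
Order 1: 48→51, due 38, lateness 13
Maximum = 30.
FIFO (arrival order): Order 1 Order 2 Order 3 Order 4 Order 5 Order 6.
Order 1: 0→3, due 38, lateness -35
Order 2: 3→9, due 22, lateness -13
Order 3: 9→20, due 11, lateness 9
Order 4: 20→27, due 12, lateness 15
Order 5: 27→43, due 24, lateness 19
Order 6: 43→51, due 18, lateness 33
Maximum = 33.
Difference = 30 − 33 = -3.

-3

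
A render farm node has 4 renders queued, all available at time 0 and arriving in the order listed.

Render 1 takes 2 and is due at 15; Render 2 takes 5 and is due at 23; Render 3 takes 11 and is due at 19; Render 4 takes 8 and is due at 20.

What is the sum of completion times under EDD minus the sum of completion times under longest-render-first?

-18

EDD (increasing due date): Render 1 Render 3 Render 4 Render 2.
Render 1: 0→2
Render 3: 2→13
Render 4: 13→21
Render 2: 21→26
Sum = 2+13+21+26 = 62.
LPT (decreasing processing time): Render 3 Render 4 Render 2 Render 1.
Render 3: 0→11
Render 4: 11→19
Render 2: 19→24
Render 1: 24→26
Sum = 11+19+24+26 = 80.
Difference = 62 − 80 = -18.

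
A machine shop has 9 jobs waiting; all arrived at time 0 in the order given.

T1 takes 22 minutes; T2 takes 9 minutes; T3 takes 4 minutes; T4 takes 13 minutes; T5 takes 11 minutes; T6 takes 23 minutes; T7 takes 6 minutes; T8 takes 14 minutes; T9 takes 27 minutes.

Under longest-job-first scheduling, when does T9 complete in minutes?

LPT (decreasing processing time): T9 T6 T1 T8 T4 T5 T2 T7 T3.
T9: 0→27

27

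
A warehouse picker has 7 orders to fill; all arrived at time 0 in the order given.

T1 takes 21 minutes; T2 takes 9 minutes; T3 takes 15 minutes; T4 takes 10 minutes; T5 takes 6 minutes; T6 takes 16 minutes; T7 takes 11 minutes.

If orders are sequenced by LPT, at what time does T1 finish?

21

LPT (decreasing processing time): T1 T6 T3 T7 T4 T2 T5.
T1: 0→21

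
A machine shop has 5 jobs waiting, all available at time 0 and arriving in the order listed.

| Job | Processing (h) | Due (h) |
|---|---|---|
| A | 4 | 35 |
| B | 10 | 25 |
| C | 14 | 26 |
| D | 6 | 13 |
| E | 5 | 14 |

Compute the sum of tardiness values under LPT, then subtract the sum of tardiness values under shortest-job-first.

27

LPT (decreasing processing time): C B D E A.
C: 0→14, due 26, tardiness 0
B: 14→24, due 25, tardiness 0
D: 24→30, due 13, tardiness 17
E: 30→35, due 14, tardiness 21
A: 35→39, due 35, tardiness 4
Sum = 0+0+17+21+4 = 42.
SPT (increasing processing time): A E D B C.
A: 0→4, due 35, tardiness 0
E: 4→9, due 14, tardiness 0
D: 9→15, due 13, tardiness 2
B: 15→25, due 25, tardiness 0
C: 25→39, due 26, tardiness 13
Sum = 0+0+2+0+13 = 15.
Difference = 42 − 15 = 27.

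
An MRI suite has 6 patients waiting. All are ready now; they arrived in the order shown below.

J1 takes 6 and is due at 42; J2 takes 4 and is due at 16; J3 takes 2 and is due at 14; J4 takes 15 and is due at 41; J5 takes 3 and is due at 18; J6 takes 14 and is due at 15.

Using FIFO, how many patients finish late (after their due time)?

2

FIFO (arrival order): J1 J2 J3 J4 J5 J6.
J1: 0→6, due 42, tardiness 0
J2: 6→10, due 16, tardiness 0
J3: 10→12, due 14, tardiness 0
J4: 12→27, due 41, tardiness 0
J5: 27→30, due 18, tardiness 12
J6: 30→44, due 15, tardiness 29
Late patients: 2.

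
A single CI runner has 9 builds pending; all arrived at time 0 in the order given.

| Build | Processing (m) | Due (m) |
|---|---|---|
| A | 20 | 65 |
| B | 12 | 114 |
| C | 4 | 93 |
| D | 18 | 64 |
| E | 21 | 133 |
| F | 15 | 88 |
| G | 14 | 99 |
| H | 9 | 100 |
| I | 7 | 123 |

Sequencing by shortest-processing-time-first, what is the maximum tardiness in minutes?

SPT (increasing processing time): C I H B G F D A E.
C: 0→4, due 93, tardiness 0
I: 4→11, due 123, tardiness 0
H: 11→20, due 100, tardiness 0
B: 20→32, due 114, tardiness 0
G: 32→46, due 99, tardiness 0
F: 46→61, due 88, tardiness 0
D: 61→79, due 64, tardiness 15
A: 79→99, due 65, tardiness 34
E: 99→120, due 133, tardiness 0
Maximum = 34.

34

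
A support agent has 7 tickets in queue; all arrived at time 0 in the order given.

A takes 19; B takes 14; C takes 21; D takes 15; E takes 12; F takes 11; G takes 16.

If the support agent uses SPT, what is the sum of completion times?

386

SPT (increasing processing time): F E B D G A C.
F: 0→11
E: 11→23
B: 23→37
D: 37→52
G: 52→68
A: 68→87
C: 87→108
Sum = 11+23+37+52+68+87+108 = 386.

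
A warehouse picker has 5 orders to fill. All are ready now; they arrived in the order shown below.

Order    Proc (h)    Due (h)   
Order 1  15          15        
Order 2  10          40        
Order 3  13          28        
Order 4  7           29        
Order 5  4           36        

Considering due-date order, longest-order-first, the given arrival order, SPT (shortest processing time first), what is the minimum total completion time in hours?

EDD (increasing due date): Order 1 Order 3 Order 4 Order 5 Order 2.
Order 1: 0→15
Order 3: 15→28
Order 4: 28→35
Order 5: 35→39
Order 2: 39→49
Sum = 15+28+35+39+49 = 166.
LPT (decreasing processing time): Order 1 Order 3 Order 2 Order 4 Order 5.
Order 1: 0→15
Order 3: 15→28
Order 2: 28→38
Order 4: 38→45
Order 5: 45→49
Sum = 15+28+38+45+49 = 175.
FIFO (arrival order): Order 1 Order 2 Order 3 Order 4 Order 5.
Order 1: 0→15
Order 2: 15→25
Order 3: 25→38
Order 4: 38→45
Order 5: 45→49
Sum = 15+25+38+45+49 = 172.
SPT (increasing processing time): Order 5 Order 4 Order 2 Order 3 Order 1.
Order 5: 0→4
Order 4: 4→11
Order 2: 11→21
Order 3: 21→34
Order 1: 34→49
Sum = 4+11+21+34+49 = 119.
EDD 166, LPT 175, FIFO 172, SPT 119 → minimum 119.

119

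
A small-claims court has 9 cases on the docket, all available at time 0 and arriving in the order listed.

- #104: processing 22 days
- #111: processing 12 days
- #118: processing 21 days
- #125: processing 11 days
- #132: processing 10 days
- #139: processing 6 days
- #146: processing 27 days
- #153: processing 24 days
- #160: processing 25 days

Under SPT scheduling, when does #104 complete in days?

SPT (increasing processing time): #139 #132 #125 #111 #118 #104 #153 #160 #146.
#139: 0→6
#132: 6→16
#125: 16→27
#111: 27→39
#118: 39→60
#104: 60→82

82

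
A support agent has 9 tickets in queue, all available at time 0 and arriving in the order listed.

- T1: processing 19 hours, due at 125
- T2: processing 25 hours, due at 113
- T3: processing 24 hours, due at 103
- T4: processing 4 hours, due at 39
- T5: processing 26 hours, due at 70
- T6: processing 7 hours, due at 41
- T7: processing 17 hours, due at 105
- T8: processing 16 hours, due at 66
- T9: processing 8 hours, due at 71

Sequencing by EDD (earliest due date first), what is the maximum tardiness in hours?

EDD (increasing due date): T4 T6 T8 T5 T9 T3 T7 T2 T1.
T4: 0→4, due 39, tardiness 0
T6: 4→11, due 41, tardiness 0
T8: 11→27, due 66, tardiness 0
T5: 27→53, due 70, tardiness 0
T9: 53→61, due 71, tardiness 0
T3: 61→85, due 103, tardiness 0
T7: 85→102, due 105, tardiness 0
T2: 102→127, due 113, tardiness 14
T1: 127→146, due 125, tardiness 21
Maximum = 21.

21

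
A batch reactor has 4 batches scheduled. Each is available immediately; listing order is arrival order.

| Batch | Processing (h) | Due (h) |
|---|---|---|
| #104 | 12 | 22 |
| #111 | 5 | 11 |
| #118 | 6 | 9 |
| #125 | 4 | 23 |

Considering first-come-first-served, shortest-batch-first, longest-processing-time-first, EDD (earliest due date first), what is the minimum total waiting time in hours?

28

FIFO (arrival order): #104 #111 #118 #125.
#104: waits 0, runs 0→12
#111: waits 12, runs 12→17
#118: waits 17, runs 17→23
#125: waits 23, runs 23→27
Sum = 0+12+17+23 = 52.
SPT (increasing processing time): #125 #111 #118 #104.
#125: waits 0, runs 0→4
#111: waits 4, runs 4→9
#118: waits 9, runs 9→15
#104: waits 15, runs 15→27
Sum = 0+4+9+15 = 28.
LPT (decreasing processing time): #104 #118 #111 #125.
#104: waits 0, runs 0→12
#118: waits 12, runs 12→18
#111: waits 18, runs 18→23
#125: waits 23, runs 23→27
Sum = 0+12+18+23 = 53.
EDD (increasing due date): #118 #111 #104 #125.
#118: waits 0, runs 0→6
#111: waits 6, runs 6→11
#104: waits 11, runs 11→23
#125: waits 23, runs 23→27
Sum = 0+6+11+23 = 40.
FIFO 52, SPT 28, LPT 53, EDD 40 → minimum 28.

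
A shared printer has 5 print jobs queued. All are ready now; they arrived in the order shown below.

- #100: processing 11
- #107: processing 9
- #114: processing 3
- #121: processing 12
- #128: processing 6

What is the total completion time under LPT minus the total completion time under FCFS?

LPT (decreasing processing time): #121 #100 #107 #128 #114.
#121: 0→12
#100: 12→23
#107: 23→32
#128: 32→38
#114: 38→41
Sum = 12+23+32+38+41 = 146.
FIFO (arrival order): #100 #107 #114 #121 #128.
#100: 0→11
#107: 11→20
#114: 20→23
#121: 23→35
#128: 35→41
Sum = 11+20+23+35+41 = 130.
Difference = 146 − 130 = 16.

16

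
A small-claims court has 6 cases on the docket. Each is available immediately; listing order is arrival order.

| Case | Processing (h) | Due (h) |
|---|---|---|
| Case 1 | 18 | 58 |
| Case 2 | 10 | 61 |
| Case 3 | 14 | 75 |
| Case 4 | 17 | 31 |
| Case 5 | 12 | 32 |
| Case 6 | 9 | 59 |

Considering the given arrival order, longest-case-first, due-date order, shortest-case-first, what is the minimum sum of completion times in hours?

FIFO (arrival order): Case 1 Case 2 Case 3 Case 4 Case 5 Case 6.
Case 1: 0→18
Case 2: 18→28
Case 3: 28→42
Case 4: 42→59
Case 5: 59→71
Case 6: 71→80
Sum = 18+28+42+59+71+80 = 298.
LPT (decreasing processing time): Case 1 Case 4 Case 3 Case 5 Case 2 Case 6.
Case 1: 0→18
Case 4: 18→35
Case 3: 35→49
Case 5: 49→61
Case 2: 61→71
Case 6: 71→80
Sum = 18+35+49+61+71+80 = 314.
EDD (increasing due date): Case 4 Case 5 Case 1 Case 6 Case 2 Case 3.
Case 4: 0→17
Case 5: 17→29
Case 1: 29→47
Case 6: 47→56
Case 2: 56→66
Case 3: 66→80
Sum = 17+29+47+56+66+80 = 295.
SPT (increasing processing time): Case 6 Case 2 Case 5 Case 3 Case 4 Case 1.
Case 6: 0→9
Case 2: 9→19
Case 5: 19→31
Case 3: 31→45
Case 4: 45→62
Case 1: 62→80
Sum = 9+19+31+45+62+80 = 246.
FIFO 298, LPT 314, EDD 295, SPT 246 → minimum 246.

246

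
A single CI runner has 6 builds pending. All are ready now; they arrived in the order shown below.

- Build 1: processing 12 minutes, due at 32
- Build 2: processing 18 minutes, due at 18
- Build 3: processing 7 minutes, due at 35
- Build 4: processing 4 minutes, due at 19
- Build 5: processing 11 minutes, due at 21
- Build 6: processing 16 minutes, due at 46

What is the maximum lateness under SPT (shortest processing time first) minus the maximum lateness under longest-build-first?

1

SPT (increasing processing time): Build 4 Build 3 Build 5 Build 1 Build 6 Build 2.
Build 4: 0→4, due 19, lateness -15
Build 3: 4→11, due 35, lateness -24
Build 5: 11→22, due 21, lateness 1
Build 1: 22→34, due 32, lateness 2
Build 6: 34→50, due 46, lateness 4
Build 2: 50→68, due 18, lateness 50
Maximum = 50.
LPT (decreasing processing time): Build 2 Build 6 Build 1 Build 5 Build 3 Build 4.
Build 2: 0→18, due 18, lateness 0
Build 6: 18→34, due 46, lateness -12
Build 1: 34→46, due 32, lateness 14
Build 5: 46→57, due 21, lateness 36
Build 3: 57→64, due 35, lateness 29
Build 4: 64→68, due 19, lateness 49
Maximum = 49.
Difference = 50 − 49 = 1.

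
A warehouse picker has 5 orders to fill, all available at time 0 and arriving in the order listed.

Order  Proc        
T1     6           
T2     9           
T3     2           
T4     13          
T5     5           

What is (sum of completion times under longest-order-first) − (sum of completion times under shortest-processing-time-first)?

52

LPT (decreasing processing time): T4 T2 T1 T5 T3.
T4: 0→13
T2: 13→22
T1: 22→28
T5: 28→33
T3: 33→35
Sum = 13+22+28+33+35 = 131.
SPT (increasing processing time): T3 T5 T1 T2 T4.
T3: 0→2
T5: 2→7
T1: 7→13
T2: 13→22
T4: 22→35
Sum = 2+7+13+22+35 = 79.
Difference = 131 − 79 = 52.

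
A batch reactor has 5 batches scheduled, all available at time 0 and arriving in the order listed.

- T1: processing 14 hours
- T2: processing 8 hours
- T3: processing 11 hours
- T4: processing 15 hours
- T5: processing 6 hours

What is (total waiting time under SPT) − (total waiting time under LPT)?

SPT (increasing processing time): T5 T2 T3 T1 T4.
T5: waits 0, runs 0→6
T2: waits 6, runs 6→14
T3: waits 14, runs 14→25
T1: waits 25, runs 25→39
T4: waits 39, runs 39→54
Sum = 0+6+14+25+39 = 84.
LPT (decreasing processing time): T4 T1 T3 T2 T5.
T4: waits 0, runs 0→15
T1: waits 15, runs 15→29
T3: waits 29, runs 29→40
T2: waits 40, runs 40→48
T5: waits 48, runs 48→54
Sum = 0+15+29+40+48 = 132.
Difference = 84 − 132 = -48.

-48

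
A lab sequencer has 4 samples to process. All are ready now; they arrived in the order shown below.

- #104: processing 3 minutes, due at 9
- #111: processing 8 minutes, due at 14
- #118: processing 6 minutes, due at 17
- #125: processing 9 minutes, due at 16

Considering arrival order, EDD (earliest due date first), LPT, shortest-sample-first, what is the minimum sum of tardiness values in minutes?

FIFO (arrival order): #104 #111 #118 #125.
#104: 0→3, due 9, tardiness 0
#111: 3→11, due 14, tardiness 0
#118: 11→17, due 17, tardiness 0
#125: 17→26, due 16, tardiness 10
Sum = 0+0+0+10 = 10.
EDD (increasing due date): #104 #111 #125 #118.
#104: 0→3, due 9, tardiness 0
#111: 3→11, due 14, tardiness 0
#125: 11→20, due 16, tardiness 4
#118: 20→26, due 17, tardiness 9
Sum = 0+0+4+9 = 13.
LPT (decreasing processing time): #125 #111 #118 #104.
#125: 0→9, due 16, tardiness 0
#111: 9→17, due 14, tardiness 3
#118: 17→23, due 17, tardiness 6
#104: 23→26, due 9, tardiness 17
Sum = 0+3+6+17 = 26.
SPT (increasing processing time): #104 #118 #111 #125.
#104: 0→3, due 9, tardiness 0
#118: 3→9, due 17, tardiness 0
#111: 9→17, due 14, tardiness 3
#125: 17→26, due 16, tardiness 10
Sum = 0+0+3+10 = 13.
FIFO 10, EDD 13, LPT 26, SPT 13 → minimum 10.

10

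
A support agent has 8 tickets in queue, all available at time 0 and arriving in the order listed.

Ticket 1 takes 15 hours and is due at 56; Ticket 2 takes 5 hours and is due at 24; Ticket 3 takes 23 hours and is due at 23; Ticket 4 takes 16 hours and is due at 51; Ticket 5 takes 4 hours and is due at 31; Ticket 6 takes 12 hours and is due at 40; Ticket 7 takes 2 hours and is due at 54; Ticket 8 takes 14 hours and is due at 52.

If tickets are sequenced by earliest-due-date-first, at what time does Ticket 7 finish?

76

EDD (increasing due date): Ticket 3 Ticket 2 Ticket 5 Ticket 6 Ticket 4 Ticket 8 Ticket 7 Ticket 1.
Ticket 3: 0→23
Ticket 2: 23→28
Ticket 5: 28→32
Ticket 6: 32→44
Ticket 4: 44→60
Ticket 8: 60→74
Ticket 7: 74→76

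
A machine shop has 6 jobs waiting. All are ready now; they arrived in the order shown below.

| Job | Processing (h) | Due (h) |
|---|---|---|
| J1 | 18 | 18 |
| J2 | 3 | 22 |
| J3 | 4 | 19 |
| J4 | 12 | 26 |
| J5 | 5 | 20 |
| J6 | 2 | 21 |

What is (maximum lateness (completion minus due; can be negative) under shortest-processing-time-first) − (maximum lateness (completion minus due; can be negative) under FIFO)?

SPT (increasing processing time): J6 J2 J3 J5 J4 J1.
J6: 0→2, due 21, lateness -19
J2: 2→5, due 22, lateness -17
J3: 5→9, due 19, lateness -10
J5: 9→14, due 20, lateness -6
J4: 14→26, due 26, lateness 0
J1: 26→44, due 18, lateness 26
Maximum = 26.
FIFO (arrival order): J1 J2 J3 J4 J5 J6.
J1: 0→18, due 18, lateness 0
J2: 18→21, due 22, lateness -1
J3: 21→25, due 19, lateness 6
J4: 25→37, due 26, lateness 11
J5: 37→42, due 20, lateness 22
J6: 42→44, due 21, lateness 23
Maximum = 23.
Difference = 26 − 23 = 3.

3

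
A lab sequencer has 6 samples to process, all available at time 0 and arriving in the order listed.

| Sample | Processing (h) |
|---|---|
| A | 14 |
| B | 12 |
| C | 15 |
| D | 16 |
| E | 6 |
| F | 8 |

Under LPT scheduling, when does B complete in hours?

57

LPT (decreasing processing time): D C A B F E.
D: 0→16
C: 16→31
A: 31→45
B: 45→57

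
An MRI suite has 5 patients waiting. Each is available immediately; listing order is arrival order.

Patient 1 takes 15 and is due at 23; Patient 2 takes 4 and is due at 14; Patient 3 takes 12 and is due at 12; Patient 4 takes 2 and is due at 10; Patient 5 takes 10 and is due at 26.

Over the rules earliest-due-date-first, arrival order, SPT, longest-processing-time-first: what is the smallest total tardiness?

EDD (increasing due date): Patient 4 Patient 3 Patient 2 Patient 1 Patient 5.
Patient 4: 0→2, due 10, tardiness 0
Patient 3: 2→14, due 12, tardiness 2
Patient 2: 14→18, due 14, tardiness 4
Patient 1: 18→33, due 23, tardiness 10
Patient 5: 33→43, due 26, tardiness 17
Sum = 0+2+4+10+17 = 33.
FIFO (arrival order): Patient 1 Patient 2 Patient 3 Patient 4 Patient 5.
Patient 1: 0→15, due 23, tardiness 0
Patient 2: 15→19, due 14, tardiness 5
Patient 3: 19→31, due 12, tardiness 19
Patient 4: 31→33, due 10, tardiness 23
Patient 5: 33→43, due 26, tardiness 17
Sum = 0+5+19+23+17 = 64.
SPT (increasing processing time): Patient 4 Patient 2 Patient 5 Patient 3 Patient 1.
Patient 4: 0→2, due 10, tardiness 0
Patient 2: 2→6, due 14, tardiness 0
Patient 5: 6→16, due 26, tardiness 0
Patient 3: 16→28, due 12, tardiness 16
Patient 1: 28→43, due 23, tardiness 20
Sum = 0+0+0+16+20 = 36.
LPT (decreasing processing time): Patient 1 Patient 3 Patient 5 Patient 2 Patient 4.
Patient 1: 0→15, due 23, tardiness 0
Patient 3: 15→27, due 12, tardiness 15
Patient 5: 27→37, due 26, tardiness 11
Patient 2: 37→41, due 14, tardiness 27
Patient 4: 41→43, due 10, tardiness 33
Sum = 0+15+11+27+33 = 86.
EDD 33, FIFO 64, SPT 36, LPT 86 → minimum 33.

33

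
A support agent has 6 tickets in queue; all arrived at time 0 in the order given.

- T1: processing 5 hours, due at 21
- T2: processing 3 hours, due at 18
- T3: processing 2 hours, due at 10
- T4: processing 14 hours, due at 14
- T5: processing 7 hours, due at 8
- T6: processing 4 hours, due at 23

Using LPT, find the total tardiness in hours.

LPT (decreasing processing time): T4 T5 T1 T6 T2 T3.
T4: 0→14, due 14, tardiness 0
T5: 14→21, due 8, tardiness 13
T1: 21→26, due 21, tardiness 5
T6: 26→30, due 23, tardiness 7
T2: 30→33, due 18, tardiness 15
T3: 33→35, due 10, tardiness 25
Sum = 0+13+5+7+15+25 = 65.

65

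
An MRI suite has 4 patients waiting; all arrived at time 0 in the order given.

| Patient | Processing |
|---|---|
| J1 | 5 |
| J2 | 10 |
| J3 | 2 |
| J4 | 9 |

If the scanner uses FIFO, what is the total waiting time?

37

FIFO (arrival order): J1 J2 J3 J4.
J1: waits 0, runs 0→5
J2: waits 5, runs 5→15
J3: waits 15, runs 15→17
J4: waits 17, runs 17→26
Sum = 0+5+15+17 = 37.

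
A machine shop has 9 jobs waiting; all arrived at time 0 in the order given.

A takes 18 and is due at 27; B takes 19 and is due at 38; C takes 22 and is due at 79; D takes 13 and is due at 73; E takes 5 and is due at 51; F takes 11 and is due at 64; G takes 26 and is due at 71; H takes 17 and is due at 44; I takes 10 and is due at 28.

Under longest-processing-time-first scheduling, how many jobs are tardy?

7

LPT (decreasing processing time): G C B A H D F I E.
G: 0→26, due 71, tardiness 0
C: 26→48, due 79, tardiness 0
B: 48→67, due 38, tardiness 29
A: 67→85, due 27, tardiness 58
H: 85→102, due 44, tardiness 58
D: 102→115, due 73, tardiness 42
F: 115→126, due 64, tardiness 62
I: 126→136, due 28, tardiness 108
E: 136→141, due 51, tardiness 90
Late jobs: 7.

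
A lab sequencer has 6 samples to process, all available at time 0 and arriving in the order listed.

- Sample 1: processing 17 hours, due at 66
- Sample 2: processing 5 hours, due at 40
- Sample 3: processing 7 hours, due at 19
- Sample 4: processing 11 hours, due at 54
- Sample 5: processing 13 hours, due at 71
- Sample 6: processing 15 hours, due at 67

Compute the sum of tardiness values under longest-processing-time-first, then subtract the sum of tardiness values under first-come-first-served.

LPT (decreasing processing time): Sample 1 Sample 6 Sample 5 Sample 4 Sample 3 Sample 2.
Sample 1: 0→17, due 66, tardiness 0
Sample 6: 17→32, due 67, tardiness 0
Sample 5: 32→45, due 71, tardiness 0
Sample 4: 45→56, due 54, tardiness 2
Sample 3: 56→63, due 19, tardiness 44
Sample 2: 63→68, due 40, tardiness 28
Sum = 0+0+0+2+44+28 = 74.
FIFO (arrival order): Sample 1 Sample 2 Sample 3 Sample 4 Sample 5 Sample 6.
Sample 1: 0→17, due 66, tardiness 0
Sample 2: 17→22, due 40, tardiness 0
Sample 3: 22→29, due 19, tardiness 10
Sample 4: 29→40, due 54, tardiness 0
Sample 5: 40→53, due 71, tardiness 0
Sample 6: 53→68, due 67, tardiness 1
Sum = 0+0+10+0+0+1 = 11.
Difference = 74 − 11 = 63.

63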